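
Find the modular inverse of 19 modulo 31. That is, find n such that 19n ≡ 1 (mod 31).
18

Using Extended Euclidean Algorithm:
gcd(19, 31) = 1
Bezout coefficients: 19 × -13 + 31 × 8 = 1
So 19 × -13 ≡ 1 (mod 31)
The inverse is -13 mod 31 = 18
Verification: 19 × 18 = 342 = 11 × 31 + 1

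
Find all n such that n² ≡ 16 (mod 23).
The square roots of 16 mod 23 are 4 and 19. Verify: 4² = 16 ≡ 16 (mod 23)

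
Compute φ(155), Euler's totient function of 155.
120

Prime factorization: 155 = 5 × 31
Using the formula φ(n) = n × Π(1 - 1/p) for each prime factor p:
φ(155) = 155 × (1 - 1/5) × (1 - 1/31)
φ(155) = 120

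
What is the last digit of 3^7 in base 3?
3 ≡ 0 (mod 3). 7 = 4 + 2 + 1 (binary 111). Repeated squaring mod 3: 0^1 ≡ 0; 0^2 ≡ 0² = 0 ≡ 0; 0^4 ≡ 0² = 0 ≡ 0. Multiply: 3^7 ≡ 0^4 × 0^2 × 0^1 ≡ 0 × 0 × 0 (mod 3): 0 × 0 = 0 ≡ 0; 0 × 0 = 0 ≡ 0. So 3^7 ≡ 0 (mod 3).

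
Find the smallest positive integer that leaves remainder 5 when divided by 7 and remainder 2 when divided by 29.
M = 7 × 29 = 203. M₁ = 29, y₁ ≡ 1 (mod 7). M₂ = 7, y₂ ≡ 25 (mod 29). n = 5×29×1 + 2×7×25 ≡ 89 (mod 203). The smallest positive such number is 89.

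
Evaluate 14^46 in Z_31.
Using Fermat: 14^{30} ≡ 1 (mod 31). 46 ≡ 16 (mod 30). So 14^{46} ≡ 14^{16} ≡ 14 (mod 31)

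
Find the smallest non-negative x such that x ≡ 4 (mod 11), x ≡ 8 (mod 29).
37

Using the Chinese Remainder Theorem:
M = product of moduli = 319
For equation 1: M_1 = 29, 29 ≡ 7 (mod 11), inverse of 29 mod 11 is 8 (check: 7 × 8 = 56 ≡ 1 (mod 11))
For equation 2: M_2 = 11, 11 ≡ 11 (mod 29), inverse of 11 mod 29 is 8 (check: 11 × 8 = 88 ≡ 1 (mod 29))
Combine: x ≡ Σ r_i×M_i×(M_i⁻¹ mod m_i) = 4×29×8 + 8×11×8 = 928 + 704 = 1632
1632 mod 319 = 37
x ≡ 37 (mod 319)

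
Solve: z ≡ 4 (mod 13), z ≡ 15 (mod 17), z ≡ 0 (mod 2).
M = 13 × 17 × 2 = 442. M₁ = 34, y₁ ≡ 5 (mod 13). M₂ = 26, y₂ ≡ 2 (mod 17). M₃ = 221, y₃ ≡ 1 (mod 2). z = 4×34×5 + 15×26×2 + 0×221×1 ≡ 134 (mod 442)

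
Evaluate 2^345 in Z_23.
Using Fermat: 2^{22} ≡ 1 (mod 23). 345 ≡ 15 (mod 22). So 2^{345} ≡ 2^{15} ≡ 16 (mod 23)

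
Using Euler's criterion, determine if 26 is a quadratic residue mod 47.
By Euler's criterion: 26^{23} ≡ 46 (mod 47). Since this equals -1 (≡ 46), 26 is not a QR.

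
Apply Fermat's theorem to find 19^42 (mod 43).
By Fermat's Little Theorem, 19^{42} ≡ 1 (mod 43) since 43 is prime and gcd(19, 43) = 1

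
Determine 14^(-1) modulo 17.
14^(-1) ≡ 11 (mod 17). Verification: 14 × 11 = 154 ≡ 1 (mod 17)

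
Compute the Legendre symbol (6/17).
(6/17) = 6^{8} mod 17 = -1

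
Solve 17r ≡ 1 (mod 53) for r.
17^(-1) ≡ 25 (mod 53). Verification: 17 × 25 = 425 ≡ 1 (mod 53)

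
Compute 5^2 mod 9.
2 = 2 (binary 10). Repeated squaring mod 9: 5^1 ≡ 5; 5^2 ≡ 5² = 25 ≡ 7. So 5^2 ≡ 7 (mod 9).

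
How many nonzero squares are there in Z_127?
For prime 127, there are (p-1)/2 = (127-1)/2 = 63 quadratic residues (excluding 0).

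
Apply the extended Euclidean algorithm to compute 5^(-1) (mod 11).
Extended GCD: 5(-2) + 11(1) = 1. So 5^(-1) ≡ 9 ≡ 9 (mod 11). Verify: 5 × 9 = 45 ≡ 1 (mod 11)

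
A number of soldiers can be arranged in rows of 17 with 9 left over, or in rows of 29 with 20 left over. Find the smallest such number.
M = 17 × 29 = 493. M₁ = 29, y₁ ≡ 10 (mod 17). M₂ = 17, y₂ ≡ 12 (mod 29). m = 9×29×10 + 20×17×12 ≡ 281 (mod 493). The smallest positive such number is 281.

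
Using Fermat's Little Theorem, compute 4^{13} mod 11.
9

By Fermat's Little Theorem, a^(p-1) ≡ 1 (mod p) for prime p and gcd(a, p) = 1
Here p = 11, so 4^10 ≡ 1 (mod 11)
We can reduce the exponent: 13 mod 10 = 3
So 4^13 ≡ 4^3 (mod 11)
Computing: 4^3 mod 11 = 9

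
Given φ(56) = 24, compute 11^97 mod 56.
By Euler: 11^{24} ≡ 1 (mod 56) since gcd(11, 56) = 1. 97 = 4×24 + 1. So 11^{97} ≡ 11^{1} ≡ 11 (mod 56)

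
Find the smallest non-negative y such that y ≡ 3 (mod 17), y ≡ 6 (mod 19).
139

Using the Chinese Remainder Theorem:
M = product of moduli = 323
For equation 1: M_1 = 19, 19 ≡ 2 (mod 17), inverse of 19 mod 17 is 9 (check: 2 × 9 = 18 ≡ 1 (mod 17))
For equation 2: M_2 = 17, 17 ≡ 17 (mod 19), inverse of 17 mod 19 is 9 (check: 17 × 9 = 153 ≡ 1 (mod 19))
Combine: y ≡ Σ r_i×M_i×(M_i⁻¹ mod m_i) = 3×19×9 + 6×17×9 = 513 + 918 = 1431
1431 mod 323 = 139
y ≡ 139 (mod 323)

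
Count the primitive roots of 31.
8

The number of primitive roots modulo p is φ(p-1) = φ(30)
φ(30) = 8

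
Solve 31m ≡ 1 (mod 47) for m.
31^(-1) ≡ 44 (mod 47). Verification: 31 × 44 = 1364 ≡ 1 (mod 47)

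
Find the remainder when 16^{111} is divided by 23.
By Fermat: 16^{22} ≡ 1 (mod 23). 111 = 5×22 + 1. So 16^{111} ≡ 16^{1} ≡ 16 (mod 23)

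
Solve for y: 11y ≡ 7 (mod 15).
2

Since gcd(11, 15) = 1 divides 7, a solution exists.
Multiply both sides by the inverse of 11 mod 15:
  11^(-1) mod 15 = 11
  x ≡ 11 × 7 ≡ 77 ≡ 2 (mod 15)
Verification: 11 × 2 = 22 = 1 × 15 + 7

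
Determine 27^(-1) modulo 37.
27^(-1) ≡ 11 (mod 37). Verification: 27 × 11 = 297 ≡ 1 (mod 37)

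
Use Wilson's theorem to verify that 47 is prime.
(46)! mod 47 = 46. Since this equals -1 (mod 47), Wilson confirms 47 is prime.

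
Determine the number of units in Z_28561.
26364

Prime factorization: 28561 = 13^4
Using the formula φ(n) = n × Π(1 - 1/p) for each prime factor p:
φ(28561) = 28561 × (1 - 1/13)
φ(28561) = 26364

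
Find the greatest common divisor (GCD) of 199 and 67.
1

Using the Euclidean algorithm:
199 = 2 × 67 + 65
67 = 1 × 65 + 2
65 = 32 × 2 + 1
2 = 2 × 1 + 0

GCD(199, 67) = 1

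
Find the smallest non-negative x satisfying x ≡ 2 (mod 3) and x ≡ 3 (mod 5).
M = 3 × 5 = 15. M₁ = 5, y₁ ≡ 2 (mod 3). M₂ = 3, y₂ ≡ 2 (mod 5). x = 2×5×2 + 3×3×2 ≡ 8 (mod 15)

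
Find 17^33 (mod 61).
Using repeated squaring. 33 = 32 + 1 (binary 100001). Repeated squaring mod 61: 17^1 ≡ 17; 17^2 ≡ 17² = 289 ≡ 45; 17^4 ≡ 45² = 2025 ≡ 12; 17^8 ≡ 12² = 144 ≡ 22; 17^16 ≡ 22² = 484 ≡ 57; 17^32 ≡ 57² = 3249 ≡ 16. Multiply: 17^33 = 17^32 × 17^1 ≡ 16 × 17 (mod 61): 16 × 17 = 272 ≡ 28. So 17^33 ≡ 28 (mod 61).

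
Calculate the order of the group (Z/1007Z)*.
936

Prime factorization: 1007 = 19 × 53
Using the formula φ(n) = n × Π(1 - 1/p) for each prime factor p:
φ(1007) = 1007 × (1 - 1/19) × (1 - 1/53)
φ(1007) = 936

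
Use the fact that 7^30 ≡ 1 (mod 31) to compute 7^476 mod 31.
By Fermat: 7^{30} ≡ 1 (mod 31). 476 ≡ 26 (mod 30). So 7^{476} ≡ 7^{26} ≡ 20 (mod 31)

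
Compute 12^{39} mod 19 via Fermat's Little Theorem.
18

By Fermat's Little Theorem, a^(p-1) ≡ 1 (mod p) for prime p and gcd(a, p) = 1
Here p = 19, so 12^18 ≡ 1 (mod 19)
We can reduce the exponent: 39 mod 18 = 3
So 12^39 ≡ 12^3 (mod 19)
Computing: 12^3 mod 19 = 18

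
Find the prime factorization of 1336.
2^3 × 167

Divide by primes starting from smallest:
1336 ÷ 2 = 668
668 ÷ 2 = 334
334 ÷ 2 = 167
167 ÷ 167 = 1

1336 = 2^3 × 167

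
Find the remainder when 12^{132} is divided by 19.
By Fermat: 12^{18} ≡ 1 (mod 19). 132 = 7×18 + 6. So 12^{132} ≡ 12^{6} ≡ 1 (mod 19)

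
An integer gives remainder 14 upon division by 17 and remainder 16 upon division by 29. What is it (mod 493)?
M = 17 × 29 = 493. M₁ = 29, y₁ ≡ 10 (mod 17). M₂ = 17, y₂ ≡ 12 (mod 29). z = 14×29×10 + 16×17×12 ≡ 422 (mod 493). The smallest positive such number is 422.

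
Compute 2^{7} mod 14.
2

Using successive squaring:
Binary expansion of 7: 111
Powers of 2 mod 14 (each is the square of the previous):
  2^1 ≡ 2 (mod 14)
  2^2 ≡ 2² = 4 ≡ 4 (mod 14)
  2^4 ≡ 4² = 16 ≡ 2 (mod 14)
7 = 4 + 2 + 1, so 2^7 = 2^4 × 2^2 × 2^1 ≡ 2 × 4 × 2 (mod 14)
Multiplying step by step:
  2 × 4 = 8 ≡ 8 (mod 14)
  8 × 2 = 16 ≡ 2 (mod 14)
Result: 2^7 ≡ 2 (mod 14)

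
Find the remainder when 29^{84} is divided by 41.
By Fermat: 29^{40} ≡ 1 (mod 41). 84 = 2×40 + 4. So 29^{84} ≡ 29^{4} ≡ 31 (mod 41)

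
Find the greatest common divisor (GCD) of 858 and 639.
3

Using the Euclidean algorithm:
858 = 1 × 639 + 219
639 = 2 × 219 + 201
219 = 1 × 201 + 18
201 = 11 × 18 + 3
18 = 6 × 3 + 0

GCD(858, 639) = 3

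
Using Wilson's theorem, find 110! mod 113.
(112)! = (110)! × (111) × (112) ≡ -1 (mod 113). So (110)! ≡ -1 × [(112)(111)]^(-1) ≡ 56 (mod 113)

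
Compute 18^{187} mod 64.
0

Using successive squaring:
Binary expansion of 187: 10111011
Powers of 18 mod 64 (each is the square of the previous):
  18^1 ≡ 18 (mod 64)
  18^2 ≡ 18² = 324 ≡ 4 (mod 64)
  18^4 ≡ 4² = 16 ≡ 16 (mod 64)
  18^8 ≡ 16² = 256 ≡ 0 (mod 64)
  18^16 ≡ 0² = 0 ≡ 0 (mod 64)
  18^32 ≡ 0² = 0 ≡ 0 (mod 64)
  18^64 ≡ 0² = 0 ≡ 0 (mod 64)
  18^128 ≡ 0² = 0 ≡ 0 (mod 64)
187 = 128 + 32 + 16 + 8 + 2 + 1, so 18^187 = 18^128 × 18^32 × 18^16 × 18^8 × 18^2 × 18^1 ≡ 0 × 0 × 0 × 0 × 4 × 18 (mod 64)
Multiplying step by step:
  0 × 0 = 0 ≡ 0 (mod 64)
  0 × 0 = 0 ≡ 0 (mod 64)
  0 × 0 = 0 ≡ 0 (mod 64)
  0 × 4 = 0 ≡ 0 (mod 64)
  0 × 18 = 0 ≡ 0 (mod 64)
Result: 18^187 ≡ 0 (mod 64)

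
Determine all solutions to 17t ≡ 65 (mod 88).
9

Since gcd(17, 88) = 1 divides 65, a solution exists.
Multiply both sides by the inverse of 17 mod 88:
  17^(-1) mod 88 = 57
  x ≡ 57 × 65 ≡ 3705 ≡ 9 (mod 88)
Verification: 17 × 9 = 153 = 1 × 88 + 65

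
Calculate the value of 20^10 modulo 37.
10 = 8 + 2 (binary 1010). Repeated squaring mod 37: 20^1 ≡ 20; 20^2 ≡ 20² = 400 ≡ 30; 20^4 ≡ 30² = 900 ≡ 12; 20^8 ≡ 12² = 144 ≡ 33. Multiply: 20^10 = 20^8 × 20^2 ≡ 33 × 30 (mod 37): 33 × 30 = 990 ≡ 28. So 20^10 ≡ 28 (mod 37).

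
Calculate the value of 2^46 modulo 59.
Using repeated squaring. 46 = 32 + 8 + 4 + 2 (binary 101110). Repeated squaring mod 59: 2^1 ≡ 2; 2^2 ≡ 2² = 4 ≡ 4; 2^4 ≡ 4² = 16 ≡ 16; 2^8 ≡ 16² = 256 ≡ 20; 2^16 ≡ 20² = 400 ≡ 46; 2^32 ≡ 46² = 2116 ≡ 51. Multiply: 2^46 = 2^32 × 2^8 × 2^4 × 2^2 ≡ 51 × 20 × 16 × 4 (mod 59): 51 × 20 = 1020 ≡ 17; 17 × 16 = 272 ≡ 36; 36 × 4 = 144 ≡ 26. So 2^46 ≡ 26 (mod 59).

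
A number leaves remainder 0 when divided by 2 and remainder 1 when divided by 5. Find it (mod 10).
M = 2 × 5 = 10. M₁ = 5, y₁ ≡ 1 (mod 2). M₂ = 2, y₂ ≡ 3 (mod 5). z = 0×5×1 + 1×2×3 ≡ 6 (mod 10)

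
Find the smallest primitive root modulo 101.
p - 1 = 100 has prime divisors 2, 5. h is a primitive root mod 101 iff h^(100/q) ≢ 1 (mod 101) for each such q.
h = 2: 2^50 ≡ 100, 2^20 ≡ 95 (mod 101); none is 1, so 2 has order 100 and is a primitive root.
The smallest primitive root mod 101 is g = 2.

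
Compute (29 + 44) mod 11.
7

(29 + 44) = 73
73 mod 11 = 7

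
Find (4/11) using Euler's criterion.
(4/11) = 4^{5} mod 11 = 1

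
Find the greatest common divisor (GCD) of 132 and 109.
1

Using the Euclidean algorithm:
132 = 1 × 109 + 23
109 = 4 × 23 + 17
23 = 1 × 17 + 6
17 = 2 × 6 + 5
6 = 1 × 5 + 1
5 = 5 × 1 + 0

GCD(132, 109) = 1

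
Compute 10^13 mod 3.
Using Fermat: 10^{2} ≡ 1 (mod 3). 13 ≡ 1 (mod 2). So 10^{13} ≡ 10^{1} ≡ 1 (mod 3)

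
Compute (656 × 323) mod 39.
1

(656 × 323) = 211888
211888 mod 39 = 1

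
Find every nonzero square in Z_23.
QRs mod 23: {1, 2, 3, 4, 6, 8, 9, 12, 13, 16, 18}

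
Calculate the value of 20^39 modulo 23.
Using Fermat: 20^{22} ≡ 1 (mod 23). 39 ≡ 17 (mod 22). So 20^{39} ≡ 20^{17} ≡ 7 (mod 23)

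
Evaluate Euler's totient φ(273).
144

Prime factorization: 273 = 3 × 7 × 13
Using the formula φ(n) = n × Π(1 - 1/p) for each prime factor p:
φ(273) = 273 × (1 - 1/3) × (1 - 1/7) × (1 - 1/13)
φ(273) = 144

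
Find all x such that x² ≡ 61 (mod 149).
The square roots of 61 mod 149 are 106 and 43. Verify: 106² = 11236 ≡ 61 (mod 149)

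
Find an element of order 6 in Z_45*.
41 has order 6 mod 45 since 41^{6} ≡ 1 (mod 45) and no smaller power works.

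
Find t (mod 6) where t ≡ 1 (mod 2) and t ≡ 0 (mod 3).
M = 2 × 3 = 6. M₁ = 3, y₁ ≡ 1 (mod 2). M₂ = 2, y₂ ≡ 2 (mod 3). t = 1×3×1 + 0×2×2 ≡ 3 (mod 6)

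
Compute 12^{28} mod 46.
32

Using successive squaring:
Binary expansion of 28: 11100
Powers of 12 mod 46 (each is the square of the previous):
  12^1 ≡ 12 (mod 46)
  12^2 ≡ 12² = 144 ≡ 6 (mod 46)
  12^4 ≡ 6² = 36 ≡ 36 (mod 46)
  12^8 ≡ 36² = 1296 ≡ 8 (mod 46)
  12^16 ≡ 8² = 64 ≡ 18 (mod 46)
28 = 16 + 8 + 4, so 12^28 = 12^16 × 12^8 × 12^4 ≡ 18 × 8 × 36 (mod 46)
Multiplying step by step:
  18 × 8 = 144 ≡ 6 (mod 46)
  6 × 36 = 216 ≡ 32 (mod 46)
Result: 12^28 ≡ 32 (mod 46)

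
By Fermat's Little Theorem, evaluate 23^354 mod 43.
By Fermat: 23^{42} ≡ 1 (mod 43). 354 = 8×42 + 18. So 23^{354} ≡ 23^{18} ≡ 21 (mod 43)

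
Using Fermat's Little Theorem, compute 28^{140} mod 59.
46

By Fermat's Little Theorem, a^(p-1) ≡ 1 (mod p) for prime p and gcd(a, p) = 1
Here p = 59, so 28^58 ≡ 1 (mod 59)
We can reduce the exponent: 140 mod 58 = 24
So 28^140 ≡ 28^24 (mod 59)
Computing: 28^24 mod 59 = 46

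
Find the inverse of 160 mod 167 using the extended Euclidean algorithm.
Extended GCD: 160(-24) + 167(23) = 1. So 160^(-1) ≡ 143 ≡ 143 (mod 167). Verify: 160 × 143 = 22880 ≡ 1 (mod 167)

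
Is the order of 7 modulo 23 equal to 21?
No, the actual order is 22, not 21.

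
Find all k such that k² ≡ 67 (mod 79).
The square roots of 67 mod 79 are 64 and 15. Verify: 64² = 4096 ≡ 67 (mod 79)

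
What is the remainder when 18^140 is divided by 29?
Using Fermat: 18^{28} ≡ 1 (mod 29). 140 ≡ 0 (mod 28). So 18^{140} ≡ 18^{0} ≡ 1 (mod 29)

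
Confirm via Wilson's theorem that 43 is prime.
(42)! mod 43 = 42. Since this equals -1 (mod 43), Wilson confirms 43 is prime.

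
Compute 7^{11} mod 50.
43

Using successive squaring:
Binary expansion of 11: 1011
Powers of 7 mod 50 (each is the square of the previous):
  7^1 ≡ 7 (mod 50)
  7^2 ≡ 7² = 49 ≡ 49 (mod 50)
  7^4 ≡ 49² = 2401 ≡ 1 (mod 50)
  7^8 ≡ 1² = 1 ≡ 1 (mod 50)
11 = 8 + 2 + 1, so 7^11 = 7^8 × 7^2 × 7^1 ≡ 1 × 49 × 7 (mod 50)
Multiplying step by step:
  1 × 49 = 49 ≡ 49 (mod 50)
  49 × 7 = 343 ≡ 43 (mod 50)
Result: 7^11 ≡ 43 (mod 50)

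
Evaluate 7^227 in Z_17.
Using Fermat: 7^{16} ≡ 1 (mod 17). 227 ≡ 3 (mod 16). So 7^{227} ≡ 7^{3} ≡ 3 (mod 17)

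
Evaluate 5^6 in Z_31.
6 = 4 + 2 (binary 110). Repeated squaring mod 31: 5^1 ≡ 5; 5^2 ≡ 5² = 25 ≡ 25; 5^4 ≡ 25² = 625 ≡ 5. Multiply: 5^6 = 5^4 × 5^2 ≡ 5 × 25 (mod 31): 5 × 25 = 125 ≡ 1. So 5^6 ≡ 1 (mod 31).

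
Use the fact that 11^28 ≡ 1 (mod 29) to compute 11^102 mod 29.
By Fermat: 11^{28} ≡ 1 (mod 29). 102 = 3×28 + 18. So 11^{102} ≡ 11^{18} ≡ 4 (mod 29)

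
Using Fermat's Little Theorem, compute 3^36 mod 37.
By Fermat's Little Theorem, 3^{36} ≡ 1 (mod 37) since 37 is prime and gcd(3, 37) = 1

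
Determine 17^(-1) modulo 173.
17^(-1) ≡ 112 (mod 173). Verification: 17 × 112 = 1904 ≡ 1 (mod 173)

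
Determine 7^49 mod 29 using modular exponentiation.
Using Fermat: 7^{28} ≡ 1 (mod 29). 49 ≡ 21 (mod 28). So 7^{49} ≡ 7^{21} ≡ 1 (mod 29)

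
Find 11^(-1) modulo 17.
14

Using Extended Euclidean Algorithm:
gcd(11, 17) = 1
Bezout coefficients: 11 × -3 + 17 × 2 = 1
So 11 × -3 ≡ 1 (mod 17)
The inverse is -3 mod 17 = 14
Verification: 11 × 14 = 154 = 9 × 17 + 1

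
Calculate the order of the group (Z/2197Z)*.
2028

Prime factorization: 2197 = 13^3
Using the formula φ(n) = n × Π(1 - 1/p) for each prime factor p:
φ(2197) = 2197 × (1 - 1/13)
φ(2197) = 2028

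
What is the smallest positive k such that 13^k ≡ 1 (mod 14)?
Powers of 13 mod 14: 13^1≡13, 13^2≡1. Order = 2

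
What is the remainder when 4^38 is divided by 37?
Using Fermat: 4^{36} ≡ 1 (mod 37). 38 ≡ 2 (mod 36). So 4^{38} ≡ 4^{2} ≡ 16 (mod 37)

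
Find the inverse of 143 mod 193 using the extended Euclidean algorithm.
Extended GCD: 143(27) + 193(-20) = 1. So 143^(-1) ≡ 27 ≡ 27 (mod 193). Verify: 143 × 27 = 3861 ≡ 1 (mod 193)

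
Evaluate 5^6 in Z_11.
6 = 4 + 2 (binary 110). Repeated squaring mod 11: 5^1 ≡ 5; 5^2 ≡ 5² = 25 ≡ 3; 5^4 ≡ 3² = 9 ≡ 9. Multiply: 5^6 = 5^4 × 5^2 ≡ 9 × 3 (mod 11): 9 × 3 = 27 ≡ 5. So 5^6 ≡ 5 (mod 11).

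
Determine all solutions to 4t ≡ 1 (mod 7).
2

Since gcd(4, 7) = 1 divides 1, a solution exists.
Multiply both sides by the inverse of 4 mod 7:
  4^(-1) mod 7 = 2
  x ≡ 2 × 1 ≡ 2 ≡ 2 (mod 7)
Verification: 4 × 2 = 8 = 1 × 7 + 1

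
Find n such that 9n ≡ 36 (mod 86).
4

Since gcd(9, 86) = 1 divides 36, a solution exists.
Multiply both sides by the inverse of 9 mod 86:
  9^(-1) mod 86 = 67
  x ≡ 67 × 36 ≡ 2412 ≡ 4 (mod 86)
Verification: 9 × 4 = 36 = 0 × 86 + 36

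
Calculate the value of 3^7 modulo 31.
7 = 4 + 2 + 1 (binary 111). Repeated squaring mod 31: 3^1 ≡ 3; 3^2 ≡ 3² = 9 ≡ 9; 3^4 ≡ 9² = 81 ≡ 19. Multiply: 3^7 = 3^4 × 3^2 × 3^1 ≡ 19 × 9 × 3 (mod 31): 19 × 9 = 171 ≡ 16; 16 × 3 = 48 ≡ 17. So 3^7 ≡ 17 (mod 31).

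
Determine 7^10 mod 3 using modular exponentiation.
7 ≡ 1 (mod 3). 10 = 8 + 2 (binary 1010). Repeated squaring mod 3: 1^1 ≡ 1; 1^2 ≡ 1² = 1 ≡ 1; 1^4 ≡ 1² = 1 ≡ 1; 1^8 ≡ 1² = 1 ≡ 1. Multiply: 7^10 ≡ 1^8 × 1^2 ≡ 1 × 1 (mod 3): 1 × 1 = 1 ≡ 1. So 7^10 ≡ 1 (mod 3).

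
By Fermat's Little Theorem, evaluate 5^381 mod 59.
By Fermat: 5^{58} ≡ 1 (mod 59). 381 = 6×58 + 33. So 5^{381} ≡ 5^{33} ≡ 35 (mod 59)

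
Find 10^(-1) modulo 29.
3

Using Extended Euclidean Algorithm:
gcd(10, 29) = 1
Bezout coefficients: 10 × 3 + 29 × -1 = 1
So 10 × 3 ≡ 1 (mod 29)
The inverse is 3 mod 29 = 3
Verification: 10 × 3 = 30 = 1 × 29 + 1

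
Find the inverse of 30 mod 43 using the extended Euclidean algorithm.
Extended GCD: 30(-10) + 43(7) = 1. So 30^(-1) ≡ 33 ≡ 33 (mod 43). Verify: 30 × 33 = 990 ≡ 1 (mod 43)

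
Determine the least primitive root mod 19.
p - 1 = 18 has prime divisors 2, 3. h is a primitive root mod 19 iff h^(18/q) ≢ 1 (mod 19) for each such q.
h = 2: 2^9 ≡ 18, 2^6 ≡ 7 (mod 19); none is 1, so 2 has order 18 and is a primitive root.
The smallest primitive root mod 19 is g = 2.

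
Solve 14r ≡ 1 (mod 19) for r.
14^(-1) ≡ 15 (mod 19). Verification: 14 × 15 = 210 ≡ 1 (mod 19)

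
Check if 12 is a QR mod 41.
By Euler's criterion: 12^{20} ≡ 40 (mod 41). Since this equals -1 (≡ 40), 12 is not a QR.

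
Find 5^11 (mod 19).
Using repeated squaring. 11 = 8 + 2 + 1 (binary 1011). Repeated squaring mod 19: 5^1 ≡ 5; 5^2 ≡ 5² = 25 ≡ 6; 5^4 ≡ 6² = 36 ≡ 17; 5^8 ≡ 17² = 289 ≡ 4. Multiply: 5^11 = 5^8 × 5^2 × 5^1 ≡ 4 × 6 × 5 (mod 19): 4 × 6 = 24 ≡ 5; 5 × 5 = 25 ≡ 6. So 5^11 ≡ 6 (mod 19).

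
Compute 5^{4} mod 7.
2

Using successive squaring:
Binary expansion of 4: 100
Powers of 5 mod 7 (each is the square of the previous):
  5^1 ≡ 5 (mod 7)
  5^2 ≡ 5² = 25 ≡ 4 (mod 7)
  5^4 ≡ 4² = 16 ≡ 2 (mod 7)
4 is a power of 2, so 5^4 is the last square: ≡ 2 (mod 7)
Result: 5^4 ≡ 2 (mod 7)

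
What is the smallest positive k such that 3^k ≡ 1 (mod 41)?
Powers of 3 mod 41: 3^1≡3, 3^2≡9, 3^3≡27, 3^4≡40, 3^5≡38, 3^6≡32, 3^7≡14, 3^8≡1. Order = 8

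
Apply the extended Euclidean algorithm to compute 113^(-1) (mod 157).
Extended GCD: 113(-25) + 157(18) = 1. So 113^(-1) ≡ 132 ≡ 132 (mod 157). Verify: 113 × 132 = 14916 ≡ 1 (mod 157)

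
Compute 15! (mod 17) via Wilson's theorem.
(16)! = (15)! × (16) ≡ -1 (mod 17). So (15)! ≡ -1 × (16)^(-1) ≡ (-1)×(-1) = 1 (mod 17)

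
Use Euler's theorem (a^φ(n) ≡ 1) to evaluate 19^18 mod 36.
By Euler: 19^{12} ≡ 1 (mod 36) since gcd(19, 36) = 1. 18 = 1×12 + 6. So 19^{18} ≡ 19^{6} ≡ 1 (mod 36)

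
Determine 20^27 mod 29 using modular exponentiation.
Using repeated squaring. 27 = 16 + 8 + 2 + 1 (binary 11011). Repeated squaring mod 29: 20^1 ≡ 20; 20^2 ≡ 20² = 400 ≡ 23; 20^4 ≡ 23² = 529 ≡ 7; 20^8 ≡ 7² = 49 ≡ 20; 20^16 ≡ 20² = 400 ≡ 23. Multiply: 20^27 = 20^16 × 20^8 × 20^2 × 20^1 ≡ 23 × 20 × 23 × 20 (mod 29): 23 × 20 = 460 ≡ 25; 25 × 23 = 575 ≡ 24; 24 × 20 = 480 ≡ 16. So 20^27 ≡ 16 (mod 29).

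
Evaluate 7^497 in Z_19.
Using Fermat: 7^{18} ≡ 1 (mod 19). 497 ≡ 11 (mod 18). So 7^{497} ≡ 7^{11} ≡ 11 (mod 19)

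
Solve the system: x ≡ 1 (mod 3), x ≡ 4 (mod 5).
M = 3 × 5 = 15. M₁ = 5, y₁ ≡ 2 (mod 3). M₂ = 3, y₂ ≡ 2 (mod 5). x = 1×5×2 + 4×3×2 ≡ 4 (mod 15)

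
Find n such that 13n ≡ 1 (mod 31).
13^(-1) ≡ 12 (mod 31). Verification: 13 × 12 = 156 ≡ 1 (mod 31)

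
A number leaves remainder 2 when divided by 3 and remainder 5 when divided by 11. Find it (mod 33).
M = 3 × 11 = 33. M₁ = 11, y₁ ≡ 2 (mod 3). M₂ = 3, y₂ ≡ 4 (mod 11). z = 2×11×2 + 5×3×4 ≡ 5 (mod 33)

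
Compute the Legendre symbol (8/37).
(8/37) = 8^{18} mod 37 = -1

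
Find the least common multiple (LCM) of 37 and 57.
2109

First find GCD(37, 57) using the Euclidean algorithm:
37 = 0 × 57 + 37
57 = 1 × 37 + 20
37 = 1 × 20 + 17
20 = 1 × 17 + 3
17 = 5 × 3 + 2
3 = 1 × 2 + 1
2 = 2 × 1 + 0
GCD(37, 57) = 1

LCM formula: LCM(a, b) = (a × b) / GCD(a, b)
LCM(37, 57) = (37 × 57) / 1
LCM(37, 57) = 2109 / 1
LCM(37, 57) = 2109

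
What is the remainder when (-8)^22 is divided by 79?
Using repeated squaring. (-8) ≡ 71 (mod 79). 22 = 16 + 4 + 2 (binary 10110). Repeated squaring mod 79: 71^1 ≡ 71; 71^2 ≡ 71² = 5041 ≡ 64; 71^4 ≡ 64² = 4096 ≡ 67; 71^8 ≡ 67² = 4489 ≡ 65; 71^16 ≡ 65² = 4225 ≡ 38. Multiply: (-8)^22 ≡ 71^16 × 71^4 × 71^2 ≡ 38 × 67 × 64 (mod 79): 38 × 67 = 2546 ≡ 18; 18 × 64 = 1152 ≡ 46. So (-8)^22 ≡ 46 (mod 79).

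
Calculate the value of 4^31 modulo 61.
Using repeated squaring. 31 = 16 + 8 + 4 + 2 + 1 (binary 11111). Repeated squaring mod 61: 4^1 ≡ 4; 4^2 ≡ 4² = 16 ≡ 16; 4^4 ≡ 16² = 256 ≡ 12; 4^8 ≡ 12² = 144 ≡ 22; 4^16 ≡ 22² = 484 ≡ 57. Multiply: 4^31 = 4^16 × 4^8 × 4^4 × 4^2 × 4^1 ≡ 57 × 22 × 12 × 16 × 4 (mod 61): 57 × 22 = 1254 ≡ 34; 34 × 12 = 408 ≡ 42; 42 × 16 = 672 ≡ 1; 1 × 4 = 4 ≡ 4. So 4^31 ≡ 4 (mod 61).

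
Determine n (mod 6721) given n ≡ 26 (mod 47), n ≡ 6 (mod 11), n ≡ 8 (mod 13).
5572

Using the Chinese Remainder Theorem:
M = product of moduli = 6721
For equation 1: M_1 = 143, 143 ≡ 2 (mod 47), inverse of 143 mod 47 is 24 (check: 2 × 24 = 48 ≡ 1 (mod 47))
For equation 2: M_2 = 611, 611 ≡ 6 (mod 11), inverse of 611 mod 11 is 2 (check: 6 × 2 = 12 ≡ 1 (mod 11))
For equation 3: M_3 = 517, 517 ≡ 10 (mod 13), inverse of 517 mod 13 is 4 (check: 10 × 4 = 40 ≡ 1 (mod 13))
Combine: n ≡ Σ r_i×M_i×(M_i⁻¹ mod m_i) = 26×143×24 + 6×611×2 + 8×517×4 = 89232 + 7332 + 16544 = 113108
113108 mod 6721 = 5572
n ≡ 5572 (mod 6721)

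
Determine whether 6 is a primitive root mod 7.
p - 1 = 6 has prime divisors 2, 3. Check 6^(6/q) mod 7 for each: 6^(6/2) = 6^3 ≡ 6, 6^(6/3) = 6^2 ≡ 1 (mod 7). Since 6^2 ≡ 1 (mod 7), the order of 6 divides 2 (in fact the order is 2) ≠ 6, so it is not a primitive root.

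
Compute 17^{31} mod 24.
17

Using successive squaring:
Binary expansion of 31: 11111
Powers of 17 mod 24 (each is the square of the previous):
  17^1 ≡ 17 (mod 24)
  17^2 ≡ 17² = 289 ≡ 1 (mod 24)
  17^4 ≡ 1² = 1 ≡ 1 (mod 24)
  17^8 ≡ 1² = 1 ≡ 1 (mod 24)
  17^16 ≡ 1² = 1 ≡ 1 (mod 24)
31 = 16 + 8 + 4 + 2 + 1, so 17^31 = 17^16 × 17^8 × 17^4 × 17^2 × 17^1 ≡ 1 × 1 × 1 × 1 × 17 (mod 24)
Multiplying step by step:
  1 × 1 = 1 ≡ 1 (mod 24)
  1 × 1 = 1 ≡ 1 (mod 24)
  1 × 1 = 1 ≡ 1 (mod 24)
  1 × 17 = 17 ≡ 17 (mod 24)
Result: 17^31 ≡ 17 (mod 24)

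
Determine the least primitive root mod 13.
p - 1 = 12 has prime divisors 2, 3. h is a primitive root mod 13 iff h^(12/q) ≢ 1 (mod 13) for each such q.
h = 2: 2^6 ≡ 12, 2^4 ≡ 3 (mod 13); none is 1, so 2 has order 12 and is a primitive root.
The smallest primitive root mod 13 is g = 2.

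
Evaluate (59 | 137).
(59/137) = 59^{68} mod 137 = 1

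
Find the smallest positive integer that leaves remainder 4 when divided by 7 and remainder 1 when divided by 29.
M = 7 × 29 = 203. M₁ = 29, y₁ ≡ 1 (mod 7). M₂ = 7, y₂ ≡ 25 (mod 29). r = 4×29×1 + 1×7×25 ≡ 88 (mod 203). The smallest positive such number is 88.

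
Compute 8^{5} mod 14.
8

Using successive squaring:
Binary expansion of 5: 101
Powers of 8 mod 14 (each is the square of the previous):
  8^1 ≡ 8 (mod 14)
  8^2 ≡ 8² = 64 ≡ 8 (mod 14)
  8^4 ≡ 8² = 64 ≡ 8 (mod 14)
5 = 4 + 1, so 8^5 = 8^4 × 8^1 ≡ 8 × 8 (mod 14)
Multiplying step by step:
  8 × 8 = 64 ≡ 8 (mod 14)
Result: 8^5 ≡ 8 (mod 14)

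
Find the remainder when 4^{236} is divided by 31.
By Fermat: 4^{30} ≡ 1 (mod 31). 236 = 7×30 + 26. So 4^{236} ≡ 4^{26} ≡ 4 (mod 31)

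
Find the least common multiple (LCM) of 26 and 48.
624

First find GCD(26, 48) using the Euclidean algorithm:
26 = 0 × 48 + 26
48 = 1 × 26 + 22
26 = 1 × 22 + 4
22 = 5 × 4 + 2
4 = 2 × 2 + 0
GCD(26, 48) = 2

LCM formula: LCM(a, b) = (a × b) / GCD(a, b)
LCM(26, 48) = (26 × 48) / 2
LCM(26, 48) = 1248 / 2
LCM(26, 48) = 624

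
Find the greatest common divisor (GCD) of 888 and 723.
3

Using the Euclidean algorithm:
888 = 1 × 723 + 165
723 = 4 × 165 + 63
165 = 2 × 63 + 39
63 = 1 × 39 + 24
39 = 1 × 24 + 15
24 = 1 × 15 + 9
15 = 1 × 9 + 6
9 = 1 × 6 + 3
6 = 2 × 3 + 0

GCD(888, 723) = 3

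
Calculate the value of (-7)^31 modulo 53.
Using repeated squaring. (-7) ≡ 46 (mod 53). 31 = 16 + 8 + 4 + 2 + 1 (binary 11111). Repeated squaring mod 53: 46^1 ≡ 46; 46^2 ≡ 46² = 2116 ≡ 49; 46^4 ≡ 49² = 2401 ≡ 16; 46^8 ≡ 16² = 256 ≡ 44; 46^16 ≡ 44² = 1936 ≡ 28. Multiply: (-7)^31 ≡ 46^16 × 46^8 × 46^4 × 46^2 × 46^1 ≡ 28 × 44 × 16 × 49 × 46 (mod 53): 28 × 44 = 1232 ≡ 13; 13 × 16 = 208 ≡ 49; 49 × 49 = 2401 ≡ 16; 16 × 46 = 736 ≡ 47. So (-7)^31 ≡ 47 (mod 53).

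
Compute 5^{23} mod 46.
5

Using successive squaring:
Binary expansion of 23: 10111
Powers of 5 mod 46 (each is the square of the previous):
  5^1 ≡ 5 (mod 46)
  5^2 ≡ 5² = 25 ≡ 25 (mod 46)
  5^4 ≡ 25² = 625 ≡ 27 (mod 46)
  5^8 ≡ 27² = 729 ≡ 39 (mod 46)
  5^16 ≡ 39² = 1521 ≡ 3 (mod 46)
23 = 16 + 4 + 2 + 1, so 5^23 = 5^16 × 5^4 × 5^2 × 5^1 ≡ 3 × 27 × 25 × 5 (mod 46)
Multiplying step by step:
  3 × 27 = 81 ≡ 35 (mod 46)
  35 × 25 = 875 ≡ 1 (mod 46)
  1 × 5 = 5 ≡ 5 (mod 46)
Result: 5^23 ≡ 5 (mod 46)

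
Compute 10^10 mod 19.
10 = 8 + 2 (binary 1010). Repeated squaring mod 19: 10^1 ≡ 10; 10^2 ≡ 10² = 100 ≡ 5; 10^4 ≡ 5² = 25 ≡ 6; 10^8 ≡ 6² = 36 ≡ 17. Multiply: 10^10 = 10^8 × 10^2 ≡ 17 × 5 (mod 19): 17 × 5 = 85 ≡ 9. So 10^10 ≡ 9 (mod 19).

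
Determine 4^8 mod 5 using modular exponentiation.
8 = 8 (binary 1000). Repeated squaring mod 5: 4^1 ≡ 4; 4^2 ≡ 4² = 16 ≡ 1; 4^4 ≡ 1² = 1 ≡ 1; 4^8 ≡ 1² = 1 ≡ 1. So 4^8 ≡ 1 (mod 5).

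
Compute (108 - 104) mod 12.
4

(108 - 104) = 4
4 mod 12 = 4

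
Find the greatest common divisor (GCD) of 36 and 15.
3

Using the Euclidean algorithm:
36 = 2 × 15 + 6
15 = 2 × 6 + 3
6 = 2 × 3 + 0

GCD(36, 15) = 3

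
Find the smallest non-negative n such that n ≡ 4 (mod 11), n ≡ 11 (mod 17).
147

Using the Chinese Remainder Theorem:
M = product of moduli = 187
For equation 1: M_1 = 17, 17 ≡ 6 (mod 11), inverse of 17 mod 11 is 2 (check: 6 × 2 = 12 ≡ 1 (mod 11))
For equation 2: M_2 = 11, 11 ≡ 11 (mod 17), inverse of 11 mod 17 is 14 (check: 11 × 14 = 154 ≡ 1 (mod 17))
Combine: n ≡ Σ r_i×M_i×(M_i⁻¹ mod m_i) = 4×17×2 + 11×11×14 = 136 + 1694 = 1830
1830 mod 187 = 147
n ≡ 147 (mod 187)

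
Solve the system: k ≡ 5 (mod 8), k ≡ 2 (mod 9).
M = 8 × 9 = 72. M₁ = 9, y₁ ≡ 1 (mod 8). M₂ = 8, y₂ ≡ 8 (mod 9). k = 5×9×1 + 2×8×8 ≡ 29 (mod 72)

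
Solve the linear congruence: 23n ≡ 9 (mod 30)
3

Since gcd(23, 30) = 1 divides 9, a solution exists.
Multiply both sides by the inverse of 23 mod 30:
  23^(-1) mod 30 = 17
  x ≡ 17 × 9 ≡ 153 ≡ 3 (mod 30)
Verification: 23 × 3 = 69 = 2 × 30 + 9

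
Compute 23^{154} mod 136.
49

Using successive squaring:
Binary expansion of 154: 10011010
Powers of 23 mod 136 (each is the square of the previous):
  23^1 ≡ 23 (mod 136)
  23^2 ≡ 23² = 529 ≡ 121 (mod 136)
  23^4 ≡ 121² = 14641 ≡ 89 (mod 136)
  23^8 ≡ 89² = 7921 ≡ 33 (mod 136)
  23^16 ≡ 33² = 1089 ≡ 1 (mod 136)
  23^32 ≡ 1² = 1 ≡ 1 (mod 136)
  23^64 ≡ 1² = 1 ≡ 1 (mod 136)
  23^128 ≡ 1² = 1 ≡ 1 (mod 136)
154 = 128 + 16 + 8 + 2, so 23^154 = 23^128 × 23^16 × 23^8 × 23^2 ≡ 1 × 1 × 33 × 121 (mod 136)
Multiplying step by step:
  1 × 1 = 1 ≡ 1 (mod 136)
  1 × 33 = 33 ≡ 33 (mod 136)
  33 × 121 = 3993 ≡ 49 (mod 136)
Result: 23^154 ≡ 49 (mod 136)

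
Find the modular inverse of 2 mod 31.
2^(-1) ≡ 16 (mod 31). Verification: 2 × 16 = 32 ≡ 1 (mod 31)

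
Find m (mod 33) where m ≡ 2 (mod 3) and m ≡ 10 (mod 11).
M = 3 × 11 = 33. M₁ = 11, y₁ ≡ 2 (mod 3). M₂ = 3, y₂ ≡ 4 (mod 11). m = 2×11×2 + 10×3×4 ≡ 32 (mod 33)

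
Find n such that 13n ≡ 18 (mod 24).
18

Since gcd(13, 24) = 1 divides 18, a solution exists.
Multiply both sides by the inverse of 13 mod 24:
  13^(-1) mod 24 = 13
  x ≡ 13 × 18 ≡ 234 ≡ 18 (mod 24)
Verification: 13 × 18 = 234 = 9 × 24 + 18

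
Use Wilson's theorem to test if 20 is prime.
(19)! mod 20 = 0. Since 0 ≢ -1 (mod 20), 20 is not prime.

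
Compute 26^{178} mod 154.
86

Using successive squaring:
Binary expansion of 178: 10110010
Powers of 26 mod 154 (each is the square of the previous):
  26^1 ≡ 26 (mod 154)
  26^2 ≡ 26² = 676 ≡ 60 (mod 154)
  26^4 ≡ 60² = 3600 ≡ 58 (mod 154)
  26^8 ≡ 58² = 3364 ≡ 130 (mod 154)
  26^16 ≡ 130² = 16900 ≡ 114 (mod 154)
  26^32 ≡ 114² = 12996 ≡ 60 (mod 154)
  26^64 ≡ 60² = 3600 ≡ 58 (mod 154)
  26^128 ≡ 58² = 3364 ≡ 130 (mod 154)
178 = 128 + 32 + 16 + 2, so 26^178 = 26^128 × 26^32 × 26^16 × 26^2 ≡ 130 × 60 × 114 × 60 (mod 154)
Multiplying step by step:
  130 × 60 = 7800 ≡ 100 (mod 154)
  100 × 114 = 11400 ≡ 4 (mod 154)
  4 × 60 = 240 ≡ 86 (mod 154)
Result: 26^178 ≡ 86 (mod 154)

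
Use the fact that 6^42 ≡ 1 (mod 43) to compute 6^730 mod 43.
By Fermat: 6^{42} ≡ 1 (mod 43). 730 ≡ 16 (mod 42). So 6^{730} ≡ 6^{16} ≡ 6 (mod 43)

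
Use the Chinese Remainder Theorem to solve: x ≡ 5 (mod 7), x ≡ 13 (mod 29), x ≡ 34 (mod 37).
2217

Using the Chinese Remainder Theorem:
M = product of moduli = 7511
For equation 1: M_1 = 1073, 1073 ≡ 2 (mod 7), inverse of 1073 mod 7 is 4 (check: 2 × 4 = 8 ≡ 1 (mod 7))
For equation 2: M_2 = 259, 259 ≡ 27 (mod 29), inverse of 259 mod 29 is 14 (check: 27 × 14 = 378 ≡ 1 (mod 29))
For equation 3: M_3 = 203, 203 ≡ 18 (mod 37), inverse of 203 mod 37 is 35 (check: 18 × 35 = 630 ≡ 1 (mod 37))
Combine: x ≡ Σ r_i×M_i×(M_i⁻¹ mod m_i) = 5×1073×4 + 13×259×14 + 34×203×35 = 21460 + 47138 + 241570 = 310168
310168 mod 7511 = 2217
x ≡ 2217 (mod 7511)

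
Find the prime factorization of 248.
2^3 × 31

Divide by primes starting from smallest:
248 ÷ 2 = 124
124 ÷ 2 = 62
62 ÷ 2 = 31
31 ÷ 31 = 1

248 = 2^3 × 31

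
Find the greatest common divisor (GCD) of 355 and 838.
1

Using the Euclidean algorithm:
355 = 0 × 838 + 355
838 = 2 × 355 + 128
355 = 2 × 128 + 99
128 = 1 × 99 + 29
99 = 3 × 29 + 12
29 = 2 × 12 + 5
12 = 2 × 5 + 2
5 = 2 × 2 + 1
2 = 2 × 1 + 0

GCD(355, 838) = 1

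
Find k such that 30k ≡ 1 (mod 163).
30^(-1) ≡ 125 (mod 163). Verification: 30 × 125 = 3750 ≡ 1 (mod 163)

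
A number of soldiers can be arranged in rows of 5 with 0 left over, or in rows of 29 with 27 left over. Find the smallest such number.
M = 5 × 29 = 145. M₁ = 29, y₁ ≡ 4 (mod 5). M₂ = 5, y₂ ≡ 6 (mod 29). m = 0×29×4 + 27×5×6 ≡ 85 (mod 145). The smallest positive such number is 85.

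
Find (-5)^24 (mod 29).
Using repeated squaring. (-5) ≡ 24 (mod 29). 24 = 16 + 8 (binary 11000). Repeated squaring mod 29: 24^1 ≡ 24; 24^2 ≡ 24² = 576 ≡ 25; 24^4 ≡ 25² = 625 ≡ 16; 24^8 ≡ 16² = 256 ≡ 24; 24^16 ≡ 24² = 576 ≡ 25. Multiply: (-5)^24 ≡ 24^16 × 24^8 ≡ 25 × 24 (mod 29): 25 × 24 = 600 ≡ 20. So (-5)^24 ≡ 20 (mod 29).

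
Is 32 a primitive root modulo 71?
No

To verify, check if 32^(70/q) ≢ 1 (mod 71) for each prime divisor q of 70
Divisors of 70 = 70: [1, 2, 5, 7, 10, 14, 35, 70]
  32^(70/2) = 32^35 ≡ 1 (mod 71)
  32^(70/5) = 32^14 ≡ 1 (mod 71)
  32^(70/7) = 32^10 ≡ 37 (mod 71)
Conclusion: 32 is not a primitive root modulo 71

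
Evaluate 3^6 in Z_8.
6 = 4 + 2 (binary 110). Repeated squaring mod 8: 3^1 ≡ 3; 3^2 ≡ 3² = 9 ≡ 1; 3^4 ≡ 1² = 1 ≡ 1. Multiply: 3^6 = 3^4 × 3^2 ≡ 1 × 1 (mod 8): 1 × 1 = 1 ≡ 1. So 3^6 ≡ 1 (mod 8).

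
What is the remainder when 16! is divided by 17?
By Wilson's theorem, (16)! ≡ -1 ≡ 16 (mod 17)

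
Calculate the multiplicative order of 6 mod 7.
Powers of 6 mod 7: 6^1≡6, 6^2≡1. Order = 2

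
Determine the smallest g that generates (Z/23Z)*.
5

A primitive root g modulo p has order p-1 = 22
Prime divisors of 22: [2, 11]
g is a primitive root iff g^(22/q) ≢ 1 (mod 23) for each prime divisor q
Testing small values:
  g = 2: 2^11 ≡ 1, 2^2 ≡ 4 (mod 23) → 2^11 ≡ 1, not primitive root
  g = 3: 3^11 ≡ 1, 3^2 ≡ 9 (mod 23) → 3^11 ≡ 1, not primitive root
  g = 4: 4^11 ≡ 1, 4^2 ≡ 16 (mod 23) → 4^11 ≡ 1, not primitive root
  g = 5: 5^11 ≡ 22, 5^2 ≡ 2 (mod 23) → none is 1, primitive root!
The smallest primitive root is 5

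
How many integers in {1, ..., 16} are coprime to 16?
8

Prime factorization: 16 = 2^4
Using the formula φ(n) = n × Π(1 - 1/p) for each prime factor p:
φ(16) = 16 × (1 - 1/2)
φ(16) = 8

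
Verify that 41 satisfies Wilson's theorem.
(40)! mod 41 = 40. Since this equals -1 (mod 41), Wilson confirms 41 is prime.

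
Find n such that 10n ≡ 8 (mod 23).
10

Since gcd(10, 23) = 1 divides 8, a solution exists.
Multiply both sides by the inverse of 10 mod 23:
  10^(-1) mod 23 = 7
  x ≡ 7 × 8 ≡ 56 ≡ 10 (mod 23)
Verification: 10 × 10 = 100 = 4 × 23 + 8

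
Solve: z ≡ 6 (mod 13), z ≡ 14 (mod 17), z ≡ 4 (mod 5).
M = 13 × 17 × 5 = 1105. M₁ = 85, y₁ ≡ 2 (mod 13). M₂ = 65, y₂ ≡ 11 (mod 17). M₃ = 221, y₃ ≡ 1 (mod 5). z = 6×85×2 + 14×65×11 + 4×221×1 ≡ 864 (mod 1105)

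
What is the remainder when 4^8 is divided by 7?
8 = 8 (binary 1000). Repeated squaring mod 7: 4^1 ≡ 4; 4^2 ≡ 4² = 16 ≡ 2; 4^4 ≡ 2² = 4 ≡ 4; 4^8 ≡ 4² = 16 ≡ 2. So 4^8 ≡ 2 (mod 7).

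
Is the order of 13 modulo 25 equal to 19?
No, the actual order is 20, not 19.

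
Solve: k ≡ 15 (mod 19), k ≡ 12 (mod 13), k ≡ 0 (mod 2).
M = 19 × 13 × 2 = 494. M₁ = 26, y₁ ≡ 11 (mod 19). M₂ = 38, y₂ ≡ 12 (mod 13). M₃ = 247, y₃ ≡ 1 (mod 2). k = 15×26×11 + 12×38×12 + 0×247×1 ≡ 376 (mod 494)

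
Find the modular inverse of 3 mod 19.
3^(-1) ≡ 13 (mod 19). Verification: 3 × 13 = 39 ≡ 1 (mod 19)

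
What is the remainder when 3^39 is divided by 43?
Using repeated squaring. 39 = 32 + 4 + 2 + 1 (binary 100111). Repeated squaring mod 43: 3^1 ≡ 3; 3^2 ≡ 3² = 9 ≡ 9; 3^4 ≡ 9² = 81 ≡ 38; 3^8 ≡ 38² = 1444 ≡ 25; 3^16 ≡ 25² = 625 ≡ 23; 3^32 ≡ 23² = 529 ≡ 13. Multiply: 3^39 = 3^32 × 3^4 × 3^2 × 3^1 ≡ 13 × 38 × 9 × 3 (mod 43): 13 × 38 = 494 ≡ 21; 21 × 9 = 189 ≡ 17; 17 × 3 = 51 ≡ 8. So 3^39 ≡ 8 (mod 43).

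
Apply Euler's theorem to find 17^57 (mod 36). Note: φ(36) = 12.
By Euler: 17^{12} ≡ 1 (mod 36) since gcd(17, 36) = 1. 57 = 4×12 + 9. So 17^{57} ≡ 17^{9} ≡ 17 (mod 36)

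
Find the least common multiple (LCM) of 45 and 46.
2070

First find GCD(45, 46) using the Euclidean algorithm:
45 = 0 × 46 + 45
46 = 1 × 45 + 1
45 = 45 × 1 + 0
GCD(45, 46) = 1

LCM formula: LCM(a, b) = (a × b) / GCD(a, b)
LCM(45, 46) = (45 × 46) / 1
LCM(45, 46) = 2070 / 1
LCM(45, 46) = 2070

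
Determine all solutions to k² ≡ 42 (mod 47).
The square roots of 42 mod 47 are 18 and 29. Verify: 18² = 324 ≡ 42 (mod 47)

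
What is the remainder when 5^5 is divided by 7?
5 = 4 + 1 (binary 101). Repeated squaring mod 7: 5^1 ≡ 5; 5^2 ≡ 5² = 25 ≡ 4; 5^4 ≡ 4² = 16 ≡ 2. Multiply: 5^5 = 5^4 × 5^1 ≡ 2 × 5 (mod 7): 2 × 5 = 10 ≡ 3. So 5^5 ≡ 3 (mod 7).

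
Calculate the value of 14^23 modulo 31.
Using repeated squaring. 23 = 16 + 4 + 2 + 1 (binary 10111). Repeated squaring mod 31: 14^1 ≡ 14; 14^2 ≡ 14² = 196 ≡ 10; 14^4 ≡ 10² = 100 ≡ 7; 14^8 ≡ 7² = 49 ≡ 18; 14^16 ≡ 18² = 324 ≡ 14. Multiply: 14^23 = 14^16 × 14^4 × 14^2 × 14^1 ≡ 14 × 7 × 10 × 14 (mod 31): 14 × 7 = 98 ≡ 5; 5 × 10 = 50 ≡ 19; 19 × 14 = 266 ≡ 18. So 14^23 ≡ 18 (mod 31).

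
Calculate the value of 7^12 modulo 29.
Using repeated squaring. 12 = 8 + 4 (binary 1100). Repeated squaring mod 29: 7^1 ≡ 7; 7^2 ≡ 7² = 49 ≡ 20; 7^4 ≡ 20² = 400 ≡ 23; 7^8 ≡ 23² = 529 ≡ 7. Multiply: 7^12 = 7^8 × 7^4 ≡ 7 × 23 (mod 29): 7 × 23 = 161 ≡ 16. So 7^12 ≡ 16 (mod 29).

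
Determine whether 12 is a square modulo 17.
By Euler's criterion: 12^{8} ≡ 16 (mod 17). Since this equals -1 (≡ 16), 12 is not a QR.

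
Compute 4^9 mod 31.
9 = 8 + 1 (binary 1001). Repeated squaring mod 31: 4^1 ≡ 4; 4^2 ≡ 4² = 16 ≡ 16; 4^4 ≡ 16² = 256 ≡ 8; 4^8 ≡ 8² = 64 ≡ 2. Multiply: 4^9 = 4^8 × 4^1 ≡ 2 × 4 (mod 31): 2 × 4 = 8 ≡ 8. So 4^9 ≡ 8 (mod 31).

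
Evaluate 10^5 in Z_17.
5 = 4 + 1 (binary 101). Repeated squaring mod 17: 10^1 ≡ 10; 10^2 ≡ 10² = 100 ≡ 15; 10^4 ≡ 15² = 225 ≡ 4. Multiply: 10^5 = 10^4 × 10^1 ≡ 4 × 10 (mod 17): 4 × 10 = 40 ≡ 6. So 10^5 ≡ 6 (mod 17).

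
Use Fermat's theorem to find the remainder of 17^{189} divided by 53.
6

By Fermat's Little Theorem, a^(p-1) ≡ 1 (mod p) for prime p and gcd(a, p) = 1
Here p = 53, so 17^52 ≡ 1 (mod 53)
We can reduce the exponent: 189 mod 52 = 33
So 17^189 ≡ 17^33 (mod 53)
Computing: 17^33 mod 53 = 6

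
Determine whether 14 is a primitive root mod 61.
p - 1 = 60 has prime divisors 2, 3, 5. Check 14^(60/q) mod 61 for each: 14^(60/2) = 14^30 ≡ 1, 14^(60/3) = 14^20 ≡ 13, 14^(60/5) = 14^12 ≡ 1 (mod 61). Since 14^30 ≡ 1 (mod 61), the order of 14 divides 30 (in fact the order is 6) ≠ 60, so it is not a primitive root.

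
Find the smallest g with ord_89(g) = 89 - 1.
p - 1 = 88 has prime divisors 2, 11. h is a primitive root mod 89 iff h^(88/q) ≢ 1 (mod 89) for each such q.
h = 2: 2^44 ≡ 1, 2^8 ≡ 78 (mod 89); 2^44 ≡ 1, so not a primitive root.
h = 3: 3^44 ≡ 88, 3^8 ≡ 64 (mod 89); none is 1, so 3 has order 88 and is a primitive root.
The smallest primitive root mod 89 is g = 3.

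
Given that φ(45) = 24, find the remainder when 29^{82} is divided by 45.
By Euler: 29^{24} ≡ 1 (mod 45) since gcd(29, 45) = 1. 82 = 3×24 + 10. So 29^{82} ≡ 29^{10} ≡ 16 (mod 45)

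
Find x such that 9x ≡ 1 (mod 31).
9^(-1) ≡ 7 (mod 31). Verification: 9 × 7 = 63 ≡ 1 (mod 31)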